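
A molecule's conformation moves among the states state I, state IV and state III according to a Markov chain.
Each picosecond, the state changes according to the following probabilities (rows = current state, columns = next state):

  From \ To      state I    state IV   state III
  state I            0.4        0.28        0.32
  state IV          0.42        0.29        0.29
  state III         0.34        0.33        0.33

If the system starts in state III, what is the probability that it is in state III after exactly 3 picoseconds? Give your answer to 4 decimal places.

Propagate the distribution vector 3 picoseconds from state III.
After 0 picoseconds: (0.0000, 0.0000, 1.0000)
After 1 picosecond: (0.3400, 0.3300, 0.3300)
After 2 picoseconds: (0.3868, 0.2998, 0.3134)
After 3 picoseconds: (0.3872, 0.2987, 0.3141)
P(in state III after 3 picoseconds) = 0.3141

0.3141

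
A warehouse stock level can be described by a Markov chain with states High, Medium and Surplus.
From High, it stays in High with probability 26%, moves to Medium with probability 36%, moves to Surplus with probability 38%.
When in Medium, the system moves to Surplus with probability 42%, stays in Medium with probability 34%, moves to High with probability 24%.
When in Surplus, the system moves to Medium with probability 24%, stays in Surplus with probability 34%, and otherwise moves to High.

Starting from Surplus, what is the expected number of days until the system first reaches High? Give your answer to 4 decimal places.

2.6882

Let t(s) be the expected number of days to first reach High from state s, with t(High) = 0. Conditioning on the first day:
t(Medium) = 1 + 0.34·t(Medium) + 0.42·t(Surplus)
t(Surplus) = 1 + 0.24·t(Medium) + 0.34·t(Surplus)
Solving: t(Medium) = 3.2258, t(Surplus) = 2.6882.
Expected days from Surplus to High: 2.6882.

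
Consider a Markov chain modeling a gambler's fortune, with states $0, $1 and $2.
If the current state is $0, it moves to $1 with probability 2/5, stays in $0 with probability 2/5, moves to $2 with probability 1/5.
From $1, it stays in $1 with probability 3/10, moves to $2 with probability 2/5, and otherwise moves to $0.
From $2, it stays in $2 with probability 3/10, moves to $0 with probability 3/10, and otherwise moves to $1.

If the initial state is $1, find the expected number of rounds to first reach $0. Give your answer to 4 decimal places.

3.3333

Let t(s) be the expected number of rounds to first reach $0 from state s, with t($0) = 0. Conditioning on the first round:
t($1) = 1 + 0.3·t($1) + 0.4·t($2)
t($2) = 1 + 0.4·t($1) + 0.3·t($2)
Solving: t($1) = 3.3333, t($2) = 3.3333.
Expected rounds from $1 to $0: 3.3333.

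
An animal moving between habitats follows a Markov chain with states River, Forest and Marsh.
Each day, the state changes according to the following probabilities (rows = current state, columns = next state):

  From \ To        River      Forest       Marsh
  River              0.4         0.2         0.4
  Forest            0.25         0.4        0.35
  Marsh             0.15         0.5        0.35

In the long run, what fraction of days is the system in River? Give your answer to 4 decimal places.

0.2515

Let the stationary distribution be π with π = πP and π_1 + π_2 + π_3 = 1.
π_1 = 0.4·π_1 + 0.25·π_2 + 0.15·π_3
π_2 = 0.2·π_1 + 0.4·π_2 + 0.5·π_3
Solving with the normalization constraint gives π = (0.2515, 0.3860, 0.3626).
So the stationary probability of River is 0.2515.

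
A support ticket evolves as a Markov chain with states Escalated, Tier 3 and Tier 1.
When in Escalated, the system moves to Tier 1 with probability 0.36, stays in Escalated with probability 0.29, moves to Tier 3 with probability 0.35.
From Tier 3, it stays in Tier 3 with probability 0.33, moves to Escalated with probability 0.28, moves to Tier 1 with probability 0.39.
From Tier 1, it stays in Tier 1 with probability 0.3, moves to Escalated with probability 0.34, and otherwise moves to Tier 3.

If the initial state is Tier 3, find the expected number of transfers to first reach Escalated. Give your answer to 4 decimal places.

Let t(s) be the expected number of transfers to first reach Escalated from state s, with t(Escalated) = 0. Conditioning on the first transfer:
t(Tier 3) = 1 + 0.33·t(Tier 3) + 0.39·t(Tier 1)
t(Tier 1) = 1 + 0.36·t(Tier 3) + 0.3·t(Tier 1)
Solving: t(Tier 3) = 3.3171, t(Tier 1) = 3.1345.
Expected transfers from Tier 3 to Escalated: 3.3171.

3.3171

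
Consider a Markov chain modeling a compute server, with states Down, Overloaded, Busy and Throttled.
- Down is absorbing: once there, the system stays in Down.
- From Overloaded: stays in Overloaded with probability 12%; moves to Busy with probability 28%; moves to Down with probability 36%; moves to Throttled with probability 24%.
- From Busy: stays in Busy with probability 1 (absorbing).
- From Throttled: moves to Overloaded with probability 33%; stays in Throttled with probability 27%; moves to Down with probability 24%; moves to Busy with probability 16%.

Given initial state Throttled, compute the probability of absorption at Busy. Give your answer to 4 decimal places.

Let h(s) be the probability of absorption at Busy starting from transient state s. Then h(Busy) = 1 and h(Down) = 0. By first-step analysis:
h(Overloaded) = 0.36·0 + 0.12·h(Overloaded) + 0.28·1 + 0.24·h(Throttled)
h(Throttled) = 0.24·0 + 0.33·h(Overloaded) + 0.16·1 + 0.27·h(Throttled)
Solving: h(Overloaded) = 0.4311, h(Throttled) = 0.4141.
Starting from Throttled, the probability is 0.4141.

0.4141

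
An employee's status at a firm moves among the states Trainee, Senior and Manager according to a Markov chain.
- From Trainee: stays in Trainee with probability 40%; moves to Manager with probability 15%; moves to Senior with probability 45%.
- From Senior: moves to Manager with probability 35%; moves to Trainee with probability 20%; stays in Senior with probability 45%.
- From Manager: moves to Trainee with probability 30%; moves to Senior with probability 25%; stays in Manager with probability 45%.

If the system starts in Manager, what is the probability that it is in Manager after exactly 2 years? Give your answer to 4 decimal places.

0.3350

Sum over the intermediate state after 1 year:
P = P(Manager→Trainee)·P(Trainee→Manager) + P(Manager→Senior)·P(Senior→Manager) + P(Manager→Manager)·P(Manager→Manager)
  = 0.3×0.15 + 0.25×0.35 + 0.45×0.45
  = 0.0450 + 0.0875 + 0.2025 = 0.3350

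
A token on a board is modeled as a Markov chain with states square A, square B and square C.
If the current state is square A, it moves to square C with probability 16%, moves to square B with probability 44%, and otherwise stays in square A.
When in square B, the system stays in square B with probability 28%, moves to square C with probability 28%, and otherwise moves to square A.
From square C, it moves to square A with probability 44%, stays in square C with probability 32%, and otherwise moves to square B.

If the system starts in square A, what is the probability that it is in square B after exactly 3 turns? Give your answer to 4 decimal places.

Propagate the distribution vector 3 turns from square A.
After 0 turns: (1.0000, 0.0000, 0.0000)
After 1 turn: (0.4000, 0.4400, 0.1600)
After 2 turns: (0.4240, 0.3376, 0.2384)
After 3 turns: (0.4230, 0.3383, 0.2387)
P(in square B after 3 turns) = 0.3383

0.3383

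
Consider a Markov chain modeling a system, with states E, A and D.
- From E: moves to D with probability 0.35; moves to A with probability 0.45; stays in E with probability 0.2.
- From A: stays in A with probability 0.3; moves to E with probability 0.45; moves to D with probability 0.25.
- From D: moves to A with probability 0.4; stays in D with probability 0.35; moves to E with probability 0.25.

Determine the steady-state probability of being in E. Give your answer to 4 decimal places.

Let the stationary distribution be π with π = πP and π_1 + π_2 + π_3 = 1.
π_1 = 0.2·π_1 + 0.45·π_2 + 0.25·π_3
π_2 = 0.45·π_1 + 0.3·π_2 + 0.4·π_3
Solving with the normalization constraint gives π = (0.3100, 0.3777, 0.3122).
So the stationary probability of E is 0.3100.

0.3100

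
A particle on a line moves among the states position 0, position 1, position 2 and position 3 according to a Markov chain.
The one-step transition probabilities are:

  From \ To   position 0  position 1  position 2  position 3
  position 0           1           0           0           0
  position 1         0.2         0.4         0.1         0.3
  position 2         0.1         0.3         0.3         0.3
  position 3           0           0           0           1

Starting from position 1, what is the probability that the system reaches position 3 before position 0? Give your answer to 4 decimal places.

0.6154

Let h(s) be the probability of absorption at position 3 starting from transient state s. Then h(position 3) = 1 and h(position 0) = 0. By first-step analysis:
h(position 1) = 0.2·0 + 0.4·h(position 1) + 0.1·h(position 2) + 0.3·1
h(position 2) = 0.1·0 + 0.3·h(position 1) + 0.3·h(position 2) + 0.3·1
Solving: h(position 1) = 0.6154, h(position 2) = 0.6923.
Starting from position 1, the probability is 0.6154.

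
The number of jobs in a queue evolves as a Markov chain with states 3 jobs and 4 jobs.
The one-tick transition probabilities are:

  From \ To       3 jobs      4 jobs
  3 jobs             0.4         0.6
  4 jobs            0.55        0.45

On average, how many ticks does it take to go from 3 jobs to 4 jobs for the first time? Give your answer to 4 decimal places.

1.6667

Let t(s) be the expected number of ticks to first reach 4 jobs from state s, with t(4 jobs) = 0. Conditioning on the first tick:
t(3 jobs) = 1 + 0.4·t(3 jobs)
Solving: t(3 jobs) = 1.6667.
Expected ticks from 3 jobs to 4 jobs: 1.6667.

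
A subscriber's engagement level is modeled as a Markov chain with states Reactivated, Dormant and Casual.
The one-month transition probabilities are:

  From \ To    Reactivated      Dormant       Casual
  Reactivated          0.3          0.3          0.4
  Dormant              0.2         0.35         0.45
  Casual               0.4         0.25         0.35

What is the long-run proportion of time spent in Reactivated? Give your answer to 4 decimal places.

0.3100

Let the stationary distribution be π with π = πP and π_1 + π_2 + π_3 = 1.
π_1 = 0.3·π_1 + 0.2·π_2 + 0.4·π_3
π_2 = 0.3·π_1 + 0.35·π_2 + 0.25·π_3
Solving with the normalization constraint gives π = (0.3100, 0.2950, 0.3950).
So the stationary probability of Reactivated is 0.3100.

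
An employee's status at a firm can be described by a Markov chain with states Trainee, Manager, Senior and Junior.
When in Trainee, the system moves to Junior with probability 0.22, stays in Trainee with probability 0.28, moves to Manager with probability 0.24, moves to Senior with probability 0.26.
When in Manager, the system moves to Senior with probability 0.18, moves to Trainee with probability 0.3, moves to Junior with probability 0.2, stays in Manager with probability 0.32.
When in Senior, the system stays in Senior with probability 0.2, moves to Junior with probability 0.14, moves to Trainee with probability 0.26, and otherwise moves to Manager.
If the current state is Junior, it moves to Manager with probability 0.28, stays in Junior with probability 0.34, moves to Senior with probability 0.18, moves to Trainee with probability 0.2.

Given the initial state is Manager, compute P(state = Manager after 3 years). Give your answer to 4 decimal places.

0.3063

Propagate the distribution vector 3 years from Manager.
After 0 years: (0.0000, 1.0000, 0.0000, 0.0000)
After 1 year: (0.3000, 0.3200, 0.1800, 0.2000)
After 2 years: (0.2668, 0.3024, 0.2076, 0.2232)
After 3 years: (0.2640, 0.3063, 0.2055, 0.2241)
P(in Manager after 3 years) = 0.3063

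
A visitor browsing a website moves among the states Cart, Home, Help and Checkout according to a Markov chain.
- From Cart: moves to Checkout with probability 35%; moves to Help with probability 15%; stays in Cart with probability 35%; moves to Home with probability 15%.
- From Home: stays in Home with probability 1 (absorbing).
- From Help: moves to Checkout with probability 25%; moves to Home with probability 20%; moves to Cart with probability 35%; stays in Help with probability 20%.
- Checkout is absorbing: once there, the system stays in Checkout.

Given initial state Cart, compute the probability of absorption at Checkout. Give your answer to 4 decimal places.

Let h(s) be the probability of absorption at Checkout starting from transient state s. Then h(Checkout) = 1 and h(Home) = 0. By first-step analysis:
h(Cart) = 0.35·h(Cart) + 0.15·0 + 0.15·h(Help) + 0.35·1
h(Help) = 0.35·h(Cart) + 0.2·0 + 0.2·h(Help) + 0.25·1
Solving: h(Cart) = 0.6791, h(Help) = 0.6096.
Starting from Cart, the probability is 0.6791.

0.6791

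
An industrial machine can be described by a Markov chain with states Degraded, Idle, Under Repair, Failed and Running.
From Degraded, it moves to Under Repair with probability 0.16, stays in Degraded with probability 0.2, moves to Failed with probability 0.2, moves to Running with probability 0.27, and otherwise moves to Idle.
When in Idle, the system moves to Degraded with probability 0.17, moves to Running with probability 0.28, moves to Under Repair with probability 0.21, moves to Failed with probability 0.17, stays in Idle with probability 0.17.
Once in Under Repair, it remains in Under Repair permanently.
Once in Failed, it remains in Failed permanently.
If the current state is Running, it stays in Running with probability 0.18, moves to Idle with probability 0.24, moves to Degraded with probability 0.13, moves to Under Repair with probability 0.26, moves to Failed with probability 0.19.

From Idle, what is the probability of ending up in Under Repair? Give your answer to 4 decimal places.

0.5436

Let h(s) be the probability of absorption at Under Repair starting from transient state s. Then h(Under Repair) = 1 and h(Failed) = 0. By first-step analysis:
h(Degraded) = 0.2·h(Degraded) + 0.17·h(Idle) + 0.16·1 + 0.2·0 + 0.27·h(Running)
h(Idle) = 0.17·h(Degraded) + 0.17·h(Idle) + 0.21·1 + 0.17·0 + 0.28·h(Running)
h(Running) = 0.13·h(Degraded) + 0.24·h(Idle) + 0.26·1 + 0.19·0 + 0.18·h(Running)
Solving: h(Degraded) = 0.5032, h(Idle) = 0.5436, h(Running) = 0.5559.
Starting from Idle, the probability is 0.5436.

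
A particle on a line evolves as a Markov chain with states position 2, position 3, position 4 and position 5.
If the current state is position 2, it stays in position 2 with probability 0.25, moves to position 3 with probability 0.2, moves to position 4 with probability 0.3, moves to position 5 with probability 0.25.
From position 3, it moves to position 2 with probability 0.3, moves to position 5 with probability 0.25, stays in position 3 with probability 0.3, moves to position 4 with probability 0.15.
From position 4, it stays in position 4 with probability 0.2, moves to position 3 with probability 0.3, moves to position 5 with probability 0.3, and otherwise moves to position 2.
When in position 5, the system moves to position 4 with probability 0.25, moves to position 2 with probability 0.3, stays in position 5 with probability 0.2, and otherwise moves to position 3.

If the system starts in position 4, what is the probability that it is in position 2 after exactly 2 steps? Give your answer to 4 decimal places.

0.2700

Propagate the distribution vector 2 steps from position 4.
After 0 steps: (0.0000, 0.0000, 1.0000, 0.0000)
After 1 step: (0.2000, 0.3000, 0.2000, 0.3000)
After 2 steps: (0.2700, 0.2650, 0.2200, 0.2450)
P(in position 2 after 2 steps) = 0.2700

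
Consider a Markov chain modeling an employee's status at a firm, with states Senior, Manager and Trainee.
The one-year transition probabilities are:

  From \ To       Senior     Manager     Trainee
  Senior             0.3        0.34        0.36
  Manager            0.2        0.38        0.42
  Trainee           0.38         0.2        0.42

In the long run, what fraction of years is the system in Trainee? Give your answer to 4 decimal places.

0.4018

Let the stationary distribution be π with π = πP and π_1 + π_2 + π_3 = 1.
π_1 = 0.3·π_1 + 0.2·π_2 + 0.38·π_3
π_2 = 0.34·π_1 + 0.38·π_2 + 0.2·π_3
Solving with the normalization constraint gives π = (0.3026, 0.2956, 0.4018).
So the stationary probability of Trainee is 0.4018.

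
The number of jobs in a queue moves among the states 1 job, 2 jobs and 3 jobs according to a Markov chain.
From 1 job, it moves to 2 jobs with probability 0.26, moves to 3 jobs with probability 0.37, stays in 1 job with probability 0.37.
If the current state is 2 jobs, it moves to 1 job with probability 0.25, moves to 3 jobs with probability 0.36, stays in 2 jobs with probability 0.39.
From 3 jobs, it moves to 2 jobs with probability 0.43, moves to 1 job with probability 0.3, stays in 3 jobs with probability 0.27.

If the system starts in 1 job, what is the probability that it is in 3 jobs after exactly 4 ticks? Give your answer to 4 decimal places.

0.3330

Propagate the distribution vector 4 ticks from 1 job.
After 0 ticks: (1.0000, 0.0000, 0.0000)
After 1 tick: (0.3700, 0.2600, 0.3700)
After 2 ticks: (0.3129, 0.3567, 0.3304)
After 3 ticks: (0.3041, 0.3625, 0.3334)
After 4 ticks: (0.3032, 0.3638, 0.3330)
P(in 3 jobs after 4 ticks) = 0.3330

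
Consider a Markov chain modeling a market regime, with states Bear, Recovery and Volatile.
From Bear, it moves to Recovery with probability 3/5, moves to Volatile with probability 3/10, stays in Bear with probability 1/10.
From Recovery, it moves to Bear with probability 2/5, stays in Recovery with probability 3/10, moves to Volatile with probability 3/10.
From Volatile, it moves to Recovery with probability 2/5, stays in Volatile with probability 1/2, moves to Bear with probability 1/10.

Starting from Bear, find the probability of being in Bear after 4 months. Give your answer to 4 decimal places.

0.2260

Propagate the distribution vector 4 months from Bear.
After 0 months: (1.0000, 0.0000, 0.0000)
After 1 month: (0.1000, 0.6000, 0.3000)
After 2 months: (0.2800, 0.3600, 0.3600)
After 3 months: (0.2080, 0.4200, 0.3720)
After 4 months: (0.2260, 0.3996, 0.3744)
P(in Bear after 4 months) = 0.2260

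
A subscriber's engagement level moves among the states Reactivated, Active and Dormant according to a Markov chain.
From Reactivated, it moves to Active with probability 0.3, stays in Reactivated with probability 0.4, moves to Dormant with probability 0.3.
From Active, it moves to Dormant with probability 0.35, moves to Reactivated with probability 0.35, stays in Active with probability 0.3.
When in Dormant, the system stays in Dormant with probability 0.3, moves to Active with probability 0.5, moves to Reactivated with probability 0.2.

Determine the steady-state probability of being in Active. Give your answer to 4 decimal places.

Let the stationary distribution be π with π = πP and π_1 + π_2 + π_3 = 1.
π_1 = 0.4·π_1 + 0.35·π_2 + 0.2·π_3
π_2 = 0.3·π_1 + 0.3·π_2 + 0.5·π_3
Solving with the normalization constraint gives π = (0.3182, 0.3636, 0.3182).
So the stationary probability of Active is 0.3636.

0.3636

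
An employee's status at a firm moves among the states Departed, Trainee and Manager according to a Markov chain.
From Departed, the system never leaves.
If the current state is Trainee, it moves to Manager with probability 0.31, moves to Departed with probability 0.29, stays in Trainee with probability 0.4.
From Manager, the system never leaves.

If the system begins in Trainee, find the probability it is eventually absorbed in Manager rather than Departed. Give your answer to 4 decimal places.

0.5167

Let h(s) be the probability of absorption at Manager starting from transient state s. Then h(Manager) = 1 and h(Departed) = 0. By first-step analysis:
h(Trainee) = 0.29·0 + 0.4·h(Trainee) + 0.31·1
Solving: h(Trainee) = 0.5167.
Starting from Trainee, the probability is 0.5167.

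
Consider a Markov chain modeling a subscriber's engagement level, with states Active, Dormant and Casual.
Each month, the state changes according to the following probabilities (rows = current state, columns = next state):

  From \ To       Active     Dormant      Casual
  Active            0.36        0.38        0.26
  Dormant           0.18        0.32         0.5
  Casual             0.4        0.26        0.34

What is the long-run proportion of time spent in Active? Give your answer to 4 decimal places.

0.3175

Let the stationary distribution be π with π = πP and π_1 + π_2 + π_3 = 1.
π_1 = 0.36·π_1 + 0.18·π_2 + 0.4·π_3
π_2 = 0.38·π_1 + 0.32·π_2 + 0.26·π_3
Solving with the normalization constraint gives π = (0.3175, 0.3171, 0.3653).
So the stationary probability of Active is 0.3175.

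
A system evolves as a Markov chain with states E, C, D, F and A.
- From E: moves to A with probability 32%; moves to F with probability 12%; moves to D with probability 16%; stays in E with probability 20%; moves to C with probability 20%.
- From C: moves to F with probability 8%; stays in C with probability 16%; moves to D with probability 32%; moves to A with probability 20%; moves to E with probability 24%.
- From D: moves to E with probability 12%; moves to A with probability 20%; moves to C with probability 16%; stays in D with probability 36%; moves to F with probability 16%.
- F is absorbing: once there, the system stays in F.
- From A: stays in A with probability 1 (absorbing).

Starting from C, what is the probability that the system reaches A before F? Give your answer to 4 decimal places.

Let h(s) be the probability of absorption at A starting from transient state s. Then h(A) = 1 and h(F) = 0. By first-step analysis:
h(E) = 0.2·h(E) + 0.2·h(C) + 0.16·h(D) + 0.12·0 + 0.32·1
h(C) = 0.24·h(E) + 0.16·h(C) + 0.32·h(D) + 0.08·0 + 0.2·1
h(D) = 0.12·h(E) + 0.16·h(C) + 0.36·h(D) + 0.16·0 + 0.2·1
Solving: h(E) = 0.6882, h(C) = 0.6664, h(D) = 0.6081.
Starting from C, the probability is 0.6664.

0.6664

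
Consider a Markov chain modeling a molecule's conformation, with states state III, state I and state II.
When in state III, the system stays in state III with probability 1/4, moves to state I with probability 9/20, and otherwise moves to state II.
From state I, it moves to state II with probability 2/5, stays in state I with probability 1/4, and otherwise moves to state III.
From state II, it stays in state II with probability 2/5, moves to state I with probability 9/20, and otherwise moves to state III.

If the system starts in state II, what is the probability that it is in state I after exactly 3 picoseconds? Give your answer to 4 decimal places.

0.3780

Propagate the distribution vector 3 picoseconds from state II.
After 0 picoseconds: (0.0000, 0.0000, 1.0000)
After 1 picosecond: (0.1500, 0.4500, 0.4000)
After 2 picoseconds: (0.2550, 0.3600, 0.3850)
After 3 picoseconds: (0.2475, 0.3780, 0.3745)
P(in state I after 3 picoseconds) = 0.3780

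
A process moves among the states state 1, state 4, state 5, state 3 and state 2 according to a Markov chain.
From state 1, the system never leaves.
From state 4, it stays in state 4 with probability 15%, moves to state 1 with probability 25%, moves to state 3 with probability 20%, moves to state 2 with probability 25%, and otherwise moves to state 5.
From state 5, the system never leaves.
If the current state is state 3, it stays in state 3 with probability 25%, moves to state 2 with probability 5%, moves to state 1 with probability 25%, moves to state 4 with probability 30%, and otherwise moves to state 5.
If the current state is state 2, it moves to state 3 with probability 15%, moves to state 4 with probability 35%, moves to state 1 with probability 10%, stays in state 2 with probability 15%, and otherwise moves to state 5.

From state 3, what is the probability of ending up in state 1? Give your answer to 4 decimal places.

Let h(s) be the probability of absorption at state 1 starting from transient state s. Then h(state 1) = 1 and h(state 5) = 0. By first-step analysis:
h(state 4) = 0.25·1 + 0.15·h(state 4) + 0.15·0 + 0.2·h(state 3) + 0.25·h(state 2)
h(state 3) = 0.25·1 + 0.3·h(state 4) + 0.15·0 + 0.25·h(state 3) + 0.05·h(state 2)
h(state 2) = 0.1·1 + 0.35·h(state 4) + 0.25·0 + 0.15·h(state 3) + 0.15·h(state 2)
Solving: h(state 4) = 0.5670, h(state 3) = 0.5905, h(state 2) = 0.4553.
Starting from state 3, the probability is 0.5905.

0.5905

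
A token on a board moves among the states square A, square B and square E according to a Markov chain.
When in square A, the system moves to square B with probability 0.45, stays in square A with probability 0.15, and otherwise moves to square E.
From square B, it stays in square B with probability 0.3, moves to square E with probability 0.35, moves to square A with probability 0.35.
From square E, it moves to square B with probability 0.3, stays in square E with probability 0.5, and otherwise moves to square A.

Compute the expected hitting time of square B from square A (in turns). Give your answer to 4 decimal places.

Let t(s) be the expected number of turns to first reach square B from state s, with t(square B) = 0. Conditioning on the first turn:
t(square A) = 1 + 0.15·t(square A) + 0.4·t(square E)
t(square E) = 1 + 0.2·t(square A) + 0.5·t(square E)
Solving: t(square A) = 2.6087, t(square E) = 3.0435.
Expected turns from square A to square B: 2.6087.

2.6087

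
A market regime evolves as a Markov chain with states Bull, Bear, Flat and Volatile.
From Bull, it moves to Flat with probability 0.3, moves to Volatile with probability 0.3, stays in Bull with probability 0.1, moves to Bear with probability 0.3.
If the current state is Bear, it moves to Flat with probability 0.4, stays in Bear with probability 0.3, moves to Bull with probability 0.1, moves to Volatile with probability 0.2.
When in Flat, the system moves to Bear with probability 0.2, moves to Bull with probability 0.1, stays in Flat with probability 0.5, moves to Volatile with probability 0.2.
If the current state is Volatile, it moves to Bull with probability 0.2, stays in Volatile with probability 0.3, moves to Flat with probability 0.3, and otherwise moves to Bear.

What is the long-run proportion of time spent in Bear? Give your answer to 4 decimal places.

Let the stationary distribution be π with π = πP and π_1 + π_2 + π_3 + π_4 = 1.
π_1 = 0.1·π_1 + 0.1·π_2 + 0.1·π_3 + 0.2·π_4
π_2 = 0.3·π_1 + 0.3·π_2 + 0.2·π_3 + 0.2·π_4
π_3 = 0.3·π_1 + 0.4·π_2 + 0.5·π_3 + 0.3·π_4
Solving with the normalization constraint gives π = (0.1236, 0.2360, 0.4045, 0.2360).
So the stationary probability of Bear is 0.2360.

0.2360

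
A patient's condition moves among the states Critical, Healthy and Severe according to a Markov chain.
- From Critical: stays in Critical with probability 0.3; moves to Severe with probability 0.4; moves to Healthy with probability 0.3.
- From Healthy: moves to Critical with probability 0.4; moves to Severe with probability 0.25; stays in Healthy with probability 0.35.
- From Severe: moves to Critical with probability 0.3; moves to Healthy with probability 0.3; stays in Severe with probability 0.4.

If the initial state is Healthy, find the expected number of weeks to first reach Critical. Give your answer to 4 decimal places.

2.6984

Let t(s) be the expected number of weeks to first reach Critical from state s, with t(Critical) = 0. Conditioning on the first week:
t(Healthy) = 1 + 0.35·t(Healthy) + 0.25·t(Severe)
t(Severe) = 1 + 0.3·t(Healthy) + 0.4·t(Severe)
Solving: t(Healthy) = 2.6984, t(Severe) = 3.0159.
Expected weeks from Healthy to Critical: 2.6984.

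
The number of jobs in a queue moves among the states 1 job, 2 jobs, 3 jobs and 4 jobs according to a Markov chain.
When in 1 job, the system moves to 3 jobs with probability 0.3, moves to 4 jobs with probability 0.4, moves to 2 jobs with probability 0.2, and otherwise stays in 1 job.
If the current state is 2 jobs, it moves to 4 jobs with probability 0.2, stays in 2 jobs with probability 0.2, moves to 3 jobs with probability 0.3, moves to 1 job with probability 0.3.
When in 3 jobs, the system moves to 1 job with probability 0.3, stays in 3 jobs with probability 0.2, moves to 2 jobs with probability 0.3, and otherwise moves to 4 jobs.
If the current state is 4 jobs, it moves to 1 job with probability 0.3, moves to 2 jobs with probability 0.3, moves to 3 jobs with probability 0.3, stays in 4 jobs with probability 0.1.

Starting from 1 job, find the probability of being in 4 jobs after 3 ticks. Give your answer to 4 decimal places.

Propagate the distribution vector 3 ticks from 1 job.
After 0 ticks: (1.0000, 0.0000, 0.0000, 0.0000)
After 1 tick: (0.1000, 0.2000, 0.3000, 0.4000)
After 2 ticks: (0.2800, 0.2700, 0.2700, 0.1800)
After 3 ticks: (0.2440, 0.2450, 0.2730, 0.2380)
P(in 4 jobs after 3 ticks) = 0.2380

0.2380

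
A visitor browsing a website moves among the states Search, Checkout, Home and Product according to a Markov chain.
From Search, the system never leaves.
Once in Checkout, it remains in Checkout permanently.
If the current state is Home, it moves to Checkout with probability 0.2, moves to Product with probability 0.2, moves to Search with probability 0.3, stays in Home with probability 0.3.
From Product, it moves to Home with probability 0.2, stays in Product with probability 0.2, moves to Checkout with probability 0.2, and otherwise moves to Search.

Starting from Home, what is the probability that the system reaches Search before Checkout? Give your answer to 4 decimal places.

0.6154

Let h(s) be the probability of absorption at Search starting from transient state s. Then h(Search) = 1 and h(Checkout) = 0. By first-step analysis:
h(Home) = 0.3·1 + 0.2·0 + 0.3·h(Home) + 0.2·h(Product)
h(Product) = 0.4·1 + 0.2·0 + 0.2·h(Home) + 0.2·h(Product)
Solving: h(Home) = 0.6154, h(Product) = 0.6538.
Starting from Home, the probability is 0.6154.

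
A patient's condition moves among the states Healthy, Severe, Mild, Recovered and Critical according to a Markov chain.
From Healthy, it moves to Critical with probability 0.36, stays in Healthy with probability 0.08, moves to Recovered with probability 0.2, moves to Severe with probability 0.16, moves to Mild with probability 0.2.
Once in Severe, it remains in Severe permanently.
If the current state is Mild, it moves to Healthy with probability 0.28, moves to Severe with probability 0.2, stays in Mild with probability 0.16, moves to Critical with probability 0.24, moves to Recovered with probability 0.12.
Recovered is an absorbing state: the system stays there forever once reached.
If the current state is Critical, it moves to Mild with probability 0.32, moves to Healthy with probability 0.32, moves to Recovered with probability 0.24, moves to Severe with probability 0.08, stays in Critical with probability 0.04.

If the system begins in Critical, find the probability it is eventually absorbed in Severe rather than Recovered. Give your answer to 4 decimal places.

0.3939

Let h(s) be the probability of absorption at Severe starting from transient state s. Then h(Severe) = 1 and h(Recovered) = 0. By first-step analysis:
h(Healthy) = 0.08·h(Healthy) + 0.16·1 + 0.2·h(Mild) + 0.2·0 + 0.36·h(Critical)
h(Mild) = 0.28·h(Healthy) + 0.2·1 + 0.16·h(Mild) + 0.12·0 + 0.24·h(Critical)
h(Critical) = 0.32·h(Healthy) + 0.08·1 + 0.32·h(Mild) + 0.24·0 + 0.04·h(Critical)
Solving: h(Healthy) = 0.4359, h(Mild) = 0.4959, h(Critical) = 0.3939.
Starting from Critical, the probability is 0.3939.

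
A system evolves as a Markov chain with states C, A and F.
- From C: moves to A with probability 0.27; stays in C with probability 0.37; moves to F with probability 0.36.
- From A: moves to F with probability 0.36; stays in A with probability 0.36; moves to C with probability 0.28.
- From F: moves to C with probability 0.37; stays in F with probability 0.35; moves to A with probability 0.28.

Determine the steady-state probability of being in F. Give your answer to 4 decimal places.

0.3564

Let the stationary distribution be π with π = πP and π_1 + π_2 + π_3 = 1.
π_1 = 0.37·π_1 + 0.28·π_2 + 0.37·π_3
π_2 = 0.27·π_1 + 0.36·π_2 + 0.28·π_3
Solving with the normalization constraint gives π = (0.3429, 0.3006, 0.3564).
So the stationary probability of F is 0.3564.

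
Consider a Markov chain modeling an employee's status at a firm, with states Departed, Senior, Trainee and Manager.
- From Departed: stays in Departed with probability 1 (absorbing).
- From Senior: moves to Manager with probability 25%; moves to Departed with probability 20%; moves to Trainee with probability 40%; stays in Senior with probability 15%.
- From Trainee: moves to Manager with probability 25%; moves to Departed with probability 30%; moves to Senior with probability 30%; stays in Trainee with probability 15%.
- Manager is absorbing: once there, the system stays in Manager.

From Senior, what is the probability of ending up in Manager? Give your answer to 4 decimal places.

0.5187

Let h(s) be the probability of absorption at Manager starting from transient state s. Then h(Manager) = 1 and h(Departed) = 0. By first-step analysis:
h(Senior) = 0.2·0 + 0.15·h(Senior) + 0.4·h(Trainee) + 0.25·1
h(Trainee) = 0.3·0 + 0.3·h(Senior) + 0.15·h(Trainee) + 0.25·1
Solving: h(Senior) = 0.5187, h(Trainee) = 0.4772.
Starting from Senior, the probability is 0.5187.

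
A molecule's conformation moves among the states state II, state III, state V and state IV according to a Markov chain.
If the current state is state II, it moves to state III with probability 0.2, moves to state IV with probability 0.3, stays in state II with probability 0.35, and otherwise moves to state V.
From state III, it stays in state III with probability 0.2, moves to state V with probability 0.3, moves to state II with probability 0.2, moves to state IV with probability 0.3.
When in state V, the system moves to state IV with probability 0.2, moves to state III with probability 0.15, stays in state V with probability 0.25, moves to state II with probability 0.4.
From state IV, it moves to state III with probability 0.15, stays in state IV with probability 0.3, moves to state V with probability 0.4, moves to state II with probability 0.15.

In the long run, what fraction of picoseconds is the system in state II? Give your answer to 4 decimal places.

Let the stationary distribution be π with π = πP and π_1 + π_2 + π_3 + π_4 = 1.
π_1 = 0.35·π_1 + 0.2·π_2 + 0.4·π_3 + 0.15·π_4
π_2 = 0.2·π_1 + 0.2·π_2 + 0.15·π_3 + 0.15·π_4
π_3 = 0.15·π_1 + 0.3·π_2 + 0.25·π_3 + 0.4·π_4
Solving with the normalization constraint gives π = (0.2831, 0.1728, 0.2713, 0.2729).
So the stationary probability of state II is 0.2831.

0.2831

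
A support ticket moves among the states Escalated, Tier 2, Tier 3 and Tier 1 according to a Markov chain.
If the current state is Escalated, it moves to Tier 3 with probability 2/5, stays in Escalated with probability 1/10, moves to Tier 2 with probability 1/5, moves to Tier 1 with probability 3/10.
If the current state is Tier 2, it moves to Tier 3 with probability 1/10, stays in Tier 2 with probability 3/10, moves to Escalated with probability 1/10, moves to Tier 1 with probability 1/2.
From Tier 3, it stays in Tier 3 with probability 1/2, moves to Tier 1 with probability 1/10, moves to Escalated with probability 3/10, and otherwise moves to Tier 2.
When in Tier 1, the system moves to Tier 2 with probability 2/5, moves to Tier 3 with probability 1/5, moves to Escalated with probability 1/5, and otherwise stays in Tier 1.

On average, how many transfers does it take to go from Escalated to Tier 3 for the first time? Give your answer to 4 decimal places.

Let t(s) be the expected number of transfers to first reach Tier 3 from state s, with t(Tier 3) = 0. Conditioning on the first transfer:
t(Escalated) = 1 + 0.1·t(Escalated) + 0.2·t(Tier 2) + 0.3·t(Tier 1)
t(Tier 2) = 1 + 0.1·t(Escalated) + 0.3·t(Tier 2) + 0.5·t(Tier 1)
t(Tier 1) = 1 + 0.2·t(Escalated) + 0.4·t(Tier 2) + 0.2·t(Tier 1)
Solving: t(Escalated) = 4.0598, t(Tier 2) = 5.6410, t(Tier 1) = 5.0855.
Expected transfers from Escalated to Tier 3: 4.0598.

4.0598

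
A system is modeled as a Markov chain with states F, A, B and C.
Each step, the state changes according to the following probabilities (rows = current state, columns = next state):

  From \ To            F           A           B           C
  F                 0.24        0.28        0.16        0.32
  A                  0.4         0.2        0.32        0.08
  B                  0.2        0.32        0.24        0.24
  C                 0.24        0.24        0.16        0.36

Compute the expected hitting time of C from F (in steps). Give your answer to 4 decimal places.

Let t(s) be the expected number of steps to first reach C from state s, with t(C) = 0. Conditioning on the first step:
t(F) = 1 + 0.24·t(F) + 0.28·t(A) + 0.16·t(B)
t(A) = 1 + 0.4·t(F) + 0.2·t(A) + 0.32·t(B)
t(B) = 1 + 0.2·t(F) + 0.32·t(A) + 0.24·t(B)
Solving: t(F) = 4.1984, t(A) = 5.1919, t(B) = 4.6067.
Expected steps from F to C: 4.1984.

4.1984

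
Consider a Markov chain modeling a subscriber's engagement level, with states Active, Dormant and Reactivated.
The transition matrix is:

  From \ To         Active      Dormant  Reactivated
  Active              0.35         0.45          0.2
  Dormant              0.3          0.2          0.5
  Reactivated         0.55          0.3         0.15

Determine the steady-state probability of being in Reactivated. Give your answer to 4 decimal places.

Let the stationary distribution be π with π = πP and π_1 + π_2 + π_3 = 1.
π_1 = 0.35·π_1 + 0.3·π_2 + 0.55·π_3
π_2 = 0.45·π_1 + 0.2·π_2 + 0.3·π_3
Solving with the normalization constraint gives π = (0.3904, 0.3260, 0.2836).
So the stationary probability of Reactivated is 0.2836.

0.2836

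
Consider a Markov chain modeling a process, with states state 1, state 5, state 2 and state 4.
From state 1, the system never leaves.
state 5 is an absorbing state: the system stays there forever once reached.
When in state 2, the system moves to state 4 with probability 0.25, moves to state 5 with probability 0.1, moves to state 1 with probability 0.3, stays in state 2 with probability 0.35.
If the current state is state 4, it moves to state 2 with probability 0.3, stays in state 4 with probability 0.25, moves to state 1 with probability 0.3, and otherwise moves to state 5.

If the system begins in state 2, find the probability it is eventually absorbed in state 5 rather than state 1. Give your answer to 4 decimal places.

Let h(s) be the probability of absorption at state 5 starting from transient state s. Then h(state 5) = 1 and h(state 1) = 0. By first-step analysis:
h(state 2) = 0.3·0 + 0.1·1 + 0.35·h(state 2) + 0.25·h(state 4)
h(state 4) = 0.3·0 + 0.15·1 + 0.3·h(state 2) + 0.25·h(state 4)
Solving: h(state 2) = 0.2727, h(state 4) = 0.3091.
Starting from state 2, the probability is 0.2727.

0.2727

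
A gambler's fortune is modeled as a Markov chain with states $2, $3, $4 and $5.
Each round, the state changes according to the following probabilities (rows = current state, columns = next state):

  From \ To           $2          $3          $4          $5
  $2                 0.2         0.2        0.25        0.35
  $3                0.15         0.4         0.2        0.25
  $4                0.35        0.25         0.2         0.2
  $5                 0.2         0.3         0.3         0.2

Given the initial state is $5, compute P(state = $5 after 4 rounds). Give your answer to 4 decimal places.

Propagate the distribution vector 4 rounds from $5.
After 0 rounds: (0.0000, 0.0000, 0.0000, 1.0000)
After 1 round: (0.2000, 0.3000, 0.3000, 0.2000)
After 2 rounds: (0.2300, 0.2950, 0.2300, 0.2450)
After 3 rounds: (0.2198, 0.2950, 0.2360, 0.2493)
After 4 rounds: (0.2207, 0.2957, 0.2359, 0.2477)
P(in $5 after 4 rounds) = 0.2477

0.2477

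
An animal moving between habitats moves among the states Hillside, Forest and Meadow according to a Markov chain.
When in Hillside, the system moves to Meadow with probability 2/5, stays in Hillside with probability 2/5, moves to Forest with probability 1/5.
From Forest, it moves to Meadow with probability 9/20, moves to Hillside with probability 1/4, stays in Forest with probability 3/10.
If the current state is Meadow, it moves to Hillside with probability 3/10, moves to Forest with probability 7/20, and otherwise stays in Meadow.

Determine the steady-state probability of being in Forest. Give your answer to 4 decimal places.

Let the stationary distribution be π with π = πP and π_1 + π_2 + π_3 = 1.
π_1 = 0.4·π_1 + 0.25·π_2 + 0.3·π_3
π_2 = 0.2·π_1 + 0.3·π_2 + 0.35·π_3
Solving with the normalization constraint gives π = (0.3173, 0.2880, 0.3947).
So the stationary probability of Forest is 0.2880.

0.2880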